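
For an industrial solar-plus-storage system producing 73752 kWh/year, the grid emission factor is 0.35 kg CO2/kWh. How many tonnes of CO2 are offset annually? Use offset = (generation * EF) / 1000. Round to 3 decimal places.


CO2 offset in kg = generation * emission_factor
CO2 offset = 73752 * 0.35 = 25813.2 kg
Convert to tonnes:
  CO2 offset = 25813.2 / 1000 = 25.813 tonnes

25.813


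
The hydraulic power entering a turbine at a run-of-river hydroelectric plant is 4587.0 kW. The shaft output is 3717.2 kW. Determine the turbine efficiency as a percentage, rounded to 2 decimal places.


Turbine efficiency = (output power / input power) * 100
eta = (3717.2 / 4587.0) * 100
eta = 81.04%

81.04


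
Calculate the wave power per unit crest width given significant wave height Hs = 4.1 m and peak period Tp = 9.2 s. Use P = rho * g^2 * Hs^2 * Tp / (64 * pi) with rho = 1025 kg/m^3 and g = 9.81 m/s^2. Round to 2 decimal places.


Apply wave power formula:
  g^2 = 9.81^2 = 96.2361
  Hs^2 = 4.1^2 = 16.81
  Numerator = rho * g^2 * Hs^2 * Tp = 1025 * 96.2361 * 16.81 * 9.2 = 15255182.97
  Denominator = 64 * pi = 201.0619
  P = 15255182.97 / 201.0619 = 75873.06 W/m

75873.06


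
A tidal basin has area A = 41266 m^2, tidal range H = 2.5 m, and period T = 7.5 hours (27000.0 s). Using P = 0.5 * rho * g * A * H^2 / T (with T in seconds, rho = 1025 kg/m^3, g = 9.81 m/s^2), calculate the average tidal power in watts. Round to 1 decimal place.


Convert period to seconds: T = 7.5 * 3600 = 27000.0 s
H^2 = 2.5^2 = 6.25
P = 0.5 * rho * g * A * H^2 / T
P = 0.5 * 1025 * 9.81 * 41266 * 6.25 / 27000.0
P = 48025.5 W

48025.5


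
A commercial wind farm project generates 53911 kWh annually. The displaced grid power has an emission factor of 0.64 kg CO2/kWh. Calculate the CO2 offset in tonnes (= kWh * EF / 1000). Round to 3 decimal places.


CO2 offset in kg = generation * emission_factor
CO2 offset = 53911 * 0.64 = 34503.04 kg
Convert to tonnes:
  CO2 offset = 34503.04 / 1000 = 34.503 tonnes

34.503


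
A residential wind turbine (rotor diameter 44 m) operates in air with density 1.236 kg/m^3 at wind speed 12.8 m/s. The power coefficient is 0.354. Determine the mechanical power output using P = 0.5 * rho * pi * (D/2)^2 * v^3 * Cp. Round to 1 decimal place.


Step 1 -- Compute swept area:
  A = pi * (D/2)^2 = pi * (44/2)^2 = 1520.53 m^2
Step 2 -- Apply wind power equation:
  P = 0.5 * rho * A * v^3 * Cp
  v^3 = 12.8^3 = 2097.152
  P = 0.5 * 1.236 * 1520.53 * 2097.152 * 0.354
  P = 697616.7 W

697616.7


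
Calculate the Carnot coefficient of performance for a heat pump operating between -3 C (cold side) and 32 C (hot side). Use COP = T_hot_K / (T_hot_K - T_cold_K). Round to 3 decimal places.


Convert to Kelvin:
  T_hot = 32 + 273.15 = 305.15 K
  T_cold = -3 + 273.15 = 270.15 K
Apply Carnot COP formula:
  COP = T_hot_K / (T_hot_K - T_cold_K) = 305.15 / 35.0
  COP = 8.719

8.719


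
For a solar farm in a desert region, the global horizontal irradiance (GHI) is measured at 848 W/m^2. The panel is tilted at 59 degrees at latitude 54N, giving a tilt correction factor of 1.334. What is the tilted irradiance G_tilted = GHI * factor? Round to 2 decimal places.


Identify the given values:
  GHI = 848 W/m^2, tilt correction factor = 1.334
Apply the formula G_tilted = GHI * factor:
  G_tilted = 848 * 1.334
  G_tilted = 1131.23 W/m^2

1131.23


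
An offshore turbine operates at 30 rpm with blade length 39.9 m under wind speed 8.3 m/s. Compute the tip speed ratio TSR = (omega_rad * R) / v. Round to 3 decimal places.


Convert rotational speed to rad/s:
  omega = 30 * 2 * pi / 60 = 3.1416 rad/s
Compute tip speed:
  v_tip = omega * R = 3.1416 * 39.9 = 125.35 m/s
Tip speed ratio:
  TSR = v_tip / v_wind = 125.35 / 8.3 = 15.102

15.102


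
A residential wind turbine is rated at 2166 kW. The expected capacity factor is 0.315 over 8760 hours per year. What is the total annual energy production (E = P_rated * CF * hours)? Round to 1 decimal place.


Annual energy = rated_kW * capacity_factor * hours_per_year
Given: P_rated = 2166 kW, CF = 0.315, hours = 8760
E = 2166 * 0.315 * 8760
E = 5976860.4 kWh

5976860.4


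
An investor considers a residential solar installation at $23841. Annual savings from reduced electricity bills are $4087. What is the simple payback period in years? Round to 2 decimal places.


Simple payback period = initial cost / annual savings
Payback = 23841 / 4087
Payback = 5.83 years

5.83


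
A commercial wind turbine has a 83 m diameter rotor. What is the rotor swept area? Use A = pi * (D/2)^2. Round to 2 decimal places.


Compute the rotor radius:
  r = D / 2 = 83 / 2 = 41.5 m
Calculate swept area:
  A = pi * r^2 = pi * 41.5^2
  A = 5410.61 m^2

5410.61


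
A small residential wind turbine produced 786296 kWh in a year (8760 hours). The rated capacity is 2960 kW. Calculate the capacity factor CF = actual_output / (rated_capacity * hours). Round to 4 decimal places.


Capacity factor = actual output / maximum possible output
Maximum possible = rated * hours = 2960 * 8760 = 25929600 kWh
CF = 786296 / 25929600
CF = 0.0303

0.0303


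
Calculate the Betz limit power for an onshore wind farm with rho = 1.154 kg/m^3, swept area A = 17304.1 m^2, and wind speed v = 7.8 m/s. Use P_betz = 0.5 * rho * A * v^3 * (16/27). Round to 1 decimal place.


The Betz coefficient Cp_max = 16/27 = 0.5926
v^3 = 7.8^3 = 474.552
P_betz = 0.5 * rho * A * v^3 * Cp_max
P_betz = 0.5 * 1.154 * 17304.1 * 474.552 * 0.5926
P_betz = 2807791.5 W

2807791.5


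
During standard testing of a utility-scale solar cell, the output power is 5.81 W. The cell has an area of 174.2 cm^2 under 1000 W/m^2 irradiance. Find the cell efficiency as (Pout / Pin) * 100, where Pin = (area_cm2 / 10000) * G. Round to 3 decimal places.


First compute the input power:
  Pin = area_cm2 / 10000 * G = 174.2 / 10000 * 1000 = 17.42 W
Then compute efficiency:
  Efficiency = (Pout / Pin) * 100 = (5.81 / 17.42) * 100
  Efficiency = 33.352%

33.352


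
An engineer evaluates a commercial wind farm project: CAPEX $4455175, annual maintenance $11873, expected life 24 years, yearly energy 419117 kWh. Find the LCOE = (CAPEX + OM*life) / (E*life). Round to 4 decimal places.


Total cost = CAPEX + OM * lifetime = 4455175 + 11873 * 24 = 4455175 + 284952 = 4740127
Total generation = annual * lifetime = 419117 * 24 = 10058808 kWh
LCOE = 4740127 / 10058808
LCOE = 0.4712 $/kWh

0.4712


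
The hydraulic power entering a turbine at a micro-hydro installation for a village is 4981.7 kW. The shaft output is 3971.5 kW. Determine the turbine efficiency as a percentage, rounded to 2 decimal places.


Turbine efficiency = (output power / input power) * 100
eta = (3971.5 / 4981.7) * 100
eta = 79.72%

79.72


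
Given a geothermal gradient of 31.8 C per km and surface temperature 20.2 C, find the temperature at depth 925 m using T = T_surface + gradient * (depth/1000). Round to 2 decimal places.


Convert depth to km: 925 / 1000 = 0.925 km
Temperature increase = gradient * depth_km = 31.8 * 0.925 = 29.42 C
Temperature at depth = T_surface + delta_T = 20.2 + 29.42
T = 49.62 C

49.62


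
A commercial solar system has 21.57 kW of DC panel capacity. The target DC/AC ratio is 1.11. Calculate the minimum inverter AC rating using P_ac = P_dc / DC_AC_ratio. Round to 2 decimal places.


The inverter AC capacity is determined by the DC/AC ratio.
Given: P_dc = 21.57 kW, DC/AC ratio = 1.11
P_ac = P_dc / ratio = 21.57 / 1.11
P_ac = 19.43 kW

19.43


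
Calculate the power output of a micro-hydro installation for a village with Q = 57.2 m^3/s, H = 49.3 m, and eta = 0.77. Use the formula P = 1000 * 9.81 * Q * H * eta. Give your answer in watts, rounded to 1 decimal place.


Apply the hydropower formula P = rho * g * Q * H * eta
rho * g = 1000 * 9.81 = 9810.0
P = 9810.0 * 57.2 * 49.3 * 0.77
P = 21301131.9 W

21301131.9


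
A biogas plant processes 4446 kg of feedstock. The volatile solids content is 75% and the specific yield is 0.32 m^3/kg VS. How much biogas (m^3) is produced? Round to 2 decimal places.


Compute volatile solids:
  VS = mass * VS_fraction = 4446 * 0.75 = 3334.5 kg
Calculate biogas volume:
  Biogas = VS * specific_yield = 3334.5 * 0.32
  Biogas = 1067.04 m^3

1067.04


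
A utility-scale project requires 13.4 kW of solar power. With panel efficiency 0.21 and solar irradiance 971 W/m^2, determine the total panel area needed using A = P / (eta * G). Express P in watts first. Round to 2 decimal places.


Convert target power to watts: P = 13.4 * 1000 = 13400.0 W
Compute denominator: eta * G = 0.21 * 971 = 203.91
Required area A = P / (eta * G) = 13400.0 / 203.91
A = 65.72 m^2

65.72


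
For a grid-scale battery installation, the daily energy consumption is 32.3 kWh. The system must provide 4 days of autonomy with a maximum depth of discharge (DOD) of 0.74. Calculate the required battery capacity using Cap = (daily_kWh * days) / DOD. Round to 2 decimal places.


Total energy needed = daily * days = 32.3 * 4 = 129.2 kWh
Account for depth of discharge:
  Cap = total_energy / DOD = 129.2 / 0.74
  Cap = 174.59 kWh

174.59


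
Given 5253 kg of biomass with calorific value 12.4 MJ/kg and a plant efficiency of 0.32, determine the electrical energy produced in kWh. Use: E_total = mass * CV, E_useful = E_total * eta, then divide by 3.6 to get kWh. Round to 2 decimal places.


Total energy = mass * CV = 5253 * 12.4 = 65137.2 MJ
Useful energy = total * eta = 65137.2 * 0.32 = 20843.9 MJ
Convert to kWh: 20843.9 / 3.6
Useful energy = 5789.97 kWh

5789.97


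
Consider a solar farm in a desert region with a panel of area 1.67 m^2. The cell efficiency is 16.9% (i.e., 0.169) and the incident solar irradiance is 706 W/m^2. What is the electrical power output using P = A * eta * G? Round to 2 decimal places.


Use the solar power formula P = A * eta * G.
Given: A = 1.67 m^2, eta = 0.169, G = 706 W/m^2
P = 1.67 * 0.169 * 706
P = 199.25 W

199.25


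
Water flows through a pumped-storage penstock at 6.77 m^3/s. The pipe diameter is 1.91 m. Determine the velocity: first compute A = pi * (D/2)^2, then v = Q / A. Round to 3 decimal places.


Compute pipe cross-sectional area:
  A = pi * (D/2)^2 = pi * (1.91/2)^2 = 2.8652 m^2
Calculate velocity:
  v = Q / A = 6.77 / 2.8652
  v = 2.363 m/s

2.363


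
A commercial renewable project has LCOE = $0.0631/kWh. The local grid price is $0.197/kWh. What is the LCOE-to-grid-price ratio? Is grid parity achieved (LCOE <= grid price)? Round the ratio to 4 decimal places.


Compare LCOE to grid price:
  LCOE = $0.0631/kWh, Grid price = $0.197/kWh
  Ratio = LCOE / grid_price = 0.0631 / 0.197 = 0.3203
  Grid parity achieved (ratio <= 1)? yes

0.3203


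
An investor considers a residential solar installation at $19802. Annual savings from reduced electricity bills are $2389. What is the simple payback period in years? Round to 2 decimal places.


Simple payback period = initial cost / annual savings
Payback = 19802 / 2389
Payback = 8.29 years

8.29


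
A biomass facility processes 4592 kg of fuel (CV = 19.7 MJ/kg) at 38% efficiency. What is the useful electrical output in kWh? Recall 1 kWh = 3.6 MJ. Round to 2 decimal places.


Total energy = mass * CV = 4592 * 19.7 = 90462.4 MJ
Useful energy = total * eta = 90462.4 * 0.38 = 34375.71 MJ
Convert to kWh: 34375.71 / 3.6
Useful energy = 9548.81 kWh

9548.81


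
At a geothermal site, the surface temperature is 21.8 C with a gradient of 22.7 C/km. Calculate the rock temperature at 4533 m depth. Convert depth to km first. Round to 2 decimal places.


Convert depth to km: 4533 / 1000 = 4.533 km
Temperature increase = gradient * depth_km = 22.7 * 4.533 = 102.9 C
Temperature at depth = T_surface + delta_T = 21.8 + 102.9
T = 124.70 C

124.70


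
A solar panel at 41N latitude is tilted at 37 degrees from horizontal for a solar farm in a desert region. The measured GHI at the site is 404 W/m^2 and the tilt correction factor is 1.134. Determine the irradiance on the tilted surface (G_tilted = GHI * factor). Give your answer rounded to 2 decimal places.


Identify the given values:
  GHI = 404 W/m^2, tilt correction factor = 1.134
Apply the formula G_tilted = GHI * factor:
  G_tilted = 404 * 1.134
  G_tilted = 458.14 W/m^2

458.14


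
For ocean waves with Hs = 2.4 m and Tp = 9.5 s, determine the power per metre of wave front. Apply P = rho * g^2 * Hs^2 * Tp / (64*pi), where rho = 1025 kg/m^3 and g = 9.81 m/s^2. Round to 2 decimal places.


Apply wave power formula:
  g^2 = 9.81^2 = 96.2361
  Hs^2 = 2.4^2 = 5.76
  Numerator = rho * g^2 * Hs^2 * Tp = 1025 * 96.2361 * 5.76 * 9.5 = 5397690.38
  Denominator = 64 * pi = 201.0619
  P = 5397690.38 / 201.0619 = 26845.91 W/m

26845.91


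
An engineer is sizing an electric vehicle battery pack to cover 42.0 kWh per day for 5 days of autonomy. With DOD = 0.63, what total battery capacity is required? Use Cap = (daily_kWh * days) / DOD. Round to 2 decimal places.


Total energy needed = daily * days = 42.0 * 5 = 210.0 kWh
Account for depth of discharge:
  Cap = total_energy / DOD = 210.0 / 0.63
  Cap = 333.33 kWh

333.33


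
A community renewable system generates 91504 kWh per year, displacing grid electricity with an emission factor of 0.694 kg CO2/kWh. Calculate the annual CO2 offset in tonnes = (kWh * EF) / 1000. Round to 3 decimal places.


CO2 offset in kg = generation * emission_factor
CO2 offset = 91504 * 0.694 = 63503.78 kg
Convert to tonnes:
  CO2 offset = 63503.78 / 1000 = 63.504 tonnes

63.504


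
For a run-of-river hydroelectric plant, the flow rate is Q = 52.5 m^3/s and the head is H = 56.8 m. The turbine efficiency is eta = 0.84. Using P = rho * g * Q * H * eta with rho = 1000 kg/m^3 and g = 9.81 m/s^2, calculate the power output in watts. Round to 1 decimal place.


Apply the hydropower formula P = rho * g * Q * H * eta
rho * g = 1000 * 9.81 = 9810.0
P = 9810.0 * 52.5 * 56.8 * 0.84
P = 24572872.8 W

24572872.8


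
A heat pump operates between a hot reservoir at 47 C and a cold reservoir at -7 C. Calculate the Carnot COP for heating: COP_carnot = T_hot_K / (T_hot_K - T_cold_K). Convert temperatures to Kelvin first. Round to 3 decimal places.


Convert to Kelvin:
  T_hot = 47 + 273.15 = 320.15 K
  T_cold = -7 + 273.15 = 266.15 K
Apply Carnot COP formula:
  COP = T_hot_K / (T_hot_K - T_cold_K) = 320.15 / 54.0
  COP = 5.929

5.929


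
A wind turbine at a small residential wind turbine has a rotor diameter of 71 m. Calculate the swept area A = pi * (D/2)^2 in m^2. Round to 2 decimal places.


Compute the rotor radius:
  r = D / 2 = 71 / 2 = 35.5 m
Calculate swept area:
  A = pi * r^2 = pi * 35.5^2
  A = 3959.19 m^2

3959.19


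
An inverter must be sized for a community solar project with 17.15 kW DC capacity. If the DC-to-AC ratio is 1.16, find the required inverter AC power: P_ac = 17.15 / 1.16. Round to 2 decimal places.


The inverter AC capacity is determined by the DC/AC ratio.
Given: P_dc = 17.15 kW, DC/AC ratio = 1.16
P_ac = P_dc / ratio = 17.15 / 1.16
P_ac = 14.78 kW

14.78


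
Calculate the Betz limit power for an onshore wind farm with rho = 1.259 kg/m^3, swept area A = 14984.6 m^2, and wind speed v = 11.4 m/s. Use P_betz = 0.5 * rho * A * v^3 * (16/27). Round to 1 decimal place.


The Betz coefficient Cp_max = 16/27 = 0.5926
v^3 = 11.4^3 = 1481.544
P_betz = 0.5 * rho * A * v^3 * Cp_max
P_betz = 0.5 * 1.259 * 14984.6 * 1481.544 * 0.5926
P_betz = 8281550.6 W

8281550.6


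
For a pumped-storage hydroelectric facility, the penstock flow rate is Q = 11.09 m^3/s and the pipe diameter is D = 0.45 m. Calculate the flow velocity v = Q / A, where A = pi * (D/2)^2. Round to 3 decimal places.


Compute pipe cross-sectional area:
  A = pi * (D/2)^2 = pi * (0.45/2)^2 = 0.159 m^2
Calculate velocity:
  v = Q / A = 11.09 / 0.159
  v = 69.730 m/s

69.730


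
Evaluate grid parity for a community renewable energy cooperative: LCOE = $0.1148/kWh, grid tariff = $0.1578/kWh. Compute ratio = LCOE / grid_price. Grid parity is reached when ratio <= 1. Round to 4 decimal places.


Compare LCOE to grid price:
  LCOE = $0.1148/kWh, Grid price = $0.1578/kWh
  Ratio = LCOE / grid_price = 0.1148 / 0.1578 = 0.7275
  Grid parity achieved (ratio <= 1)? yes

0.7275


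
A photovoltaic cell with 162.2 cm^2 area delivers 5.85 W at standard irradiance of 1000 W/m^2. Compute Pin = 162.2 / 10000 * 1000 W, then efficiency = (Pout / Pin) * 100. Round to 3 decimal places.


First compute the input power:
  Pin = area_cm2 / 10000 * G = 162.2 / 10000 * 1000 = 16.22 W
Then compute efficiency:
  Efficiency = (Pout / Pin) * 100 = (5.85 / 16.22) * 100
  Efficiency = 36.067%

36.067


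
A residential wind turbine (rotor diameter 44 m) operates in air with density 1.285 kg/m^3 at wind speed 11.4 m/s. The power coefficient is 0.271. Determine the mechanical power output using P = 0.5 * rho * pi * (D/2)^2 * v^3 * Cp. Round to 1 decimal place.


Step 1 -- Compute swept area:
  A = pi * (D/2)^2 = pi * (44/2)^2 = 1520.53 m^2
Step 2 -- Apply wind power equation:
  P = 0.5 * rho * A * v^3 * Cp
  v^3 = 11.4^3 = 1481.544
  P = 0.5 * 1.285 * 1520.53 * 1481.544 * 0.271
  P = 392240.3 W

392240.3


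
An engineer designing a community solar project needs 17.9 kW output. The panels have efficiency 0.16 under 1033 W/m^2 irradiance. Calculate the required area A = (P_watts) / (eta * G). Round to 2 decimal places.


Convert target power to watts: P = 17.9 * 1000 = 17900.0 W
Compute denominator: eta * G = 0.16 * 1033 = 165.28
Required area A = P / (eta * G) = 17900.0 / 165.28
A = 108.30 m^2

108.30


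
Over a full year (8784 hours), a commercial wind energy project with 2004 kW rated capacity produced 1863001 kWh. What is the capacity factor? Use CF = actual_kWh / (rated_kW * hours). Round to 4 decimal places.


Capacity factor = actual output / maximum possible output
Maximum possible = rated * hours = 2004 * 8784 = 17603136 kWh
CF = 1863001 / 17603136
CF = 0.1058

0.1058


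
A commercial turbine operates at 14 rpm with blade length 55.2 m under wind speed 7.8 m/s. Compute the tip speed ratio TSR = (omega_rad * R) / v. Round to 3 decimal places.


Convert rotational speed to rad/s:
  omega = 14 * 2 * pi / 60 = 1.4661 rad/s
Compute tip speed:
  v_tip = omega * R = 1.4661 * 55.2 = 80.927 m/s
Tip speed ratio:
  TSR = v_tip / v_wind = 80.927 / 7.8 = 10.375

10.375


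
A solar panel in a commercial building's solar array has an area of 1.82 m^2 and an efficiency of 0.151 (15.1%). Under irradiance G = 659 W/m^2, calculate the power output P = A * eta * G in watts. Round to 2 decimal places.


Use the solar power formula P = A * eta * G.
Given: A = 1.82 m^2, eta = 0.151, G = 659 W/m^2
P = 1.82 * 0.151 * 659
P = 181.11 W

181.11


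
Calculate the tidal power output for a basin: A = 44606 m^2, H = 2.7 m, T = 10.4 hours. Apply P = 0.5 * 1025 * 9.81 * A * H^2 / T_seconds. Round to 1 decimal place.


Convert period to seconds: T = 10.4 * 3600 = 37440.0 s
H^2 = 2.7^2 = 7.29
P = 0.5 * rho * g * A * H^2 / T
P = 0.5 * 1025 * 9.81 * 44606 * 7.29 / 37440.0
P = 43666.4 W

43666.4


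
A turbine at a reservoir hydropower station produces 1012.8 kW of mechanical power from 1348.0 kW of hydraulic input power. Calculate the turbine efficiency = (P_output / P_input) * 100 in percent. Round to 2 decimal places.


Turbine efficiency = (output power / input power) * 100
eta = (1012.8 / 1348.0) * 100
eta = 75.13%

75.13


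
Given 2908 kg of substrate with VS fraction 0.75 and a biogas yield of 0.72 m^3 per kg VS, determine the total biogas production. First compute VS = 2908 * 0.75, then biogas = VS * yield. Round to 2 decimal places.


Compute volatile solids:
  VS = mass * VS_fraction = 2908 * 0.75 = 2181.0 kg
Calculate biogas volume:
  Biogas = VS * specific_yield = 2181.0 * 0.72
  Biogas = 1570.32 m^3

1570.32


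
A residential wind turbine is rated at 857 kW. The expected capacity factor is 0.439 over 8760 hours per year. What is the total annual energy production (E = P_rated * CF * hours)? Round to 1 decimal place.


Annual energy = rated_kW * capacity_factor * hours_per_year
Given: P_rated = 857 kW, CF = 0.439, hours = 8760
E = 857 * 0.439 * 8760
E = 3295713.5 kWh

3295713.5


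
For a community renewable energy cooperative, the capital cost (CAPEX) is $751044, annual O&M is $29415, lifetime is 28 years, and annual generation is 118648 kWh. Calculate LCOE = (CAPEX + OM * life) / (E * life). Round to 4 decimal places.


Total cost = CAPEX + OM * lifetime = 751044 + 29415 * 28 = 751044 + 823620 = 1574664
Total generation = annual * lifetime = 118648 * 28 = 3322144 kWh
LCOE = 1574664 / 3322144
LCOE = 0.4740 $/kWh

0.4740


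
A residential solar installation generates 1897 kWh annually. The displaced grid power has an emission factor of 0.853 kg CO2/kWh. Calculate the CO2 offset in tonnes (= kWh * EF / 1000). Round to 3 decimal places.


CO2 offset in kg = generation * emission_factor
CO2 offset = 1897 * 0.853 = 1618.14 kg
Convert to tonnes:
  CO2 offset = 1618.14 / 1000 = 1.618 tonnes

1.618


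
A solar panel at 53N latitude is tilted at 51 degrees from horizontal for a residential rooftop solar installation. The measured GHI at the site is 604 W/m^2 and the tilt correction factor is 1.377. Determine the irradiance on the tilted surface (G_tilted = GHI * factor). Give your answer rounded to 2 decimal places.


Identify the given values:
  GHI = 604 W/m^2, tilt correction factor = 1.377
Apply the formula G_tilted = GHI * factor:
  G_tilted = 604 * 1.377
  G_tilted = 831.71 W/m^2

831.71


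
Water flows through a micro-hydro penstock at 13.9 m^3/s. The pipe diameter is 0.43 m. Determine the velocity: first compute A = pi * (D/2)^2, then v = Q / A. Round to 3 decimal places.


Compute pipe cross-sectional area:
  A = pi * (D/2)^2 = pi * (0.43/2)^2 = 0.1452 m^2
Calculate velocity:
  v = Q / A = 13.9 / 0.1452
  v = 95.717 m/s

95.717


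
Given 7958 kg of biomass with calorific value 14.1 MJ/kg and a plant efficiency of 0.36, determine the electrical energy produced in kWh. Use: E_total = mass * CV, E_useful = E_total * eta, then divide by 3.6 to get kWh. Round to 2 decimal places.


Total energy = mass * CV = 7958 * 14.1 = 112207.8 MJ
Useful energy = total * eta = 112207.8 * 0.36 = 40394.81 MJ
Convert to kWh: 40394.81 / 3.6
Useful energy = 11220.78 kWh

11220.78


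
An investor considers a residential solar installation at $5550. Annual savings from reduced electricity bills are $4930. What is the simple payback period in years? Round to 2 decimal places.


Simple payback period = initial cost / annual savings
Payback = 5550 / 4930
Payback = 1.13 years

1.13


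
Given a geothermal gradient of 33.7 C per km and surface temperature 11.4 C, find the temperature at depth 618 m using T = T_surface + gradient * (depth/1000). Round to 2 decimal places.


Convert depth to km: 618 / 1000 = 0.618 km
Temperature increase = gradient * depth_km = 33.7 * 0.618 = 20.83 C
Temperature at depth = T_surface + delta_T = 11.4 + 20.83
T = 32.23 C

32.23


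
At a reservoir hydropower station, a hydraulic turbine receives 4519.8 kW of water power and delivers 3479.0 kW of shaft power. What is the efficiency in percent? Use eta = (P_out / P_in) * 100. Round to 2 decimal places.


Turbine efficiency = (output power / input power) * 100
eta = (3479.0 / 4519.8) * 100
eta = 76.97%

76.97


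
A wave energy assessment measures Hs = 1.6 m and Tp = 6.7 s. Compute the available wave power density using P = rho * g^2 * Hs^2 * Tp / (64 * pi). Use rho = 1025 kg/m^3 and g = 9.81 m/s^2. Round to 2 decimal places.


Apply wave power formula:
  g^2 = 9.81^2 = 96.2361
  Hs^2 = 1.6^2 = 2.56
  Numerator = rho * g^2 * Hs^2 * Tp = 1025 * 96.2361 * 2.56 * 6.7 = 1691907.63
  Denominator = 64 * pi = 201.0619
  P = 1691907.63 / 201.0619 = 8414.86 W/m

8414.86


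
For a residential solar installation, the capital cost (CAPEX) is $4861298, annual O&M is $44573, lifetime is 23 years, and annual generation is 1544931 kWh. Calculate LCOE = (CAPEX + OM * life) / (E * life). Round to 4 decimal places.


Total cost = CAPEX + OM * lifetime = 4861298 + 44573 * 23 = 4861298 + 1025179 = 5886477
Total generation = annual * lifetime = 1544931 * 23 = 35533413 kWh
LCOE = 5886477 / 35533413
LCOE = 0.1657 $/kWh

0.1657


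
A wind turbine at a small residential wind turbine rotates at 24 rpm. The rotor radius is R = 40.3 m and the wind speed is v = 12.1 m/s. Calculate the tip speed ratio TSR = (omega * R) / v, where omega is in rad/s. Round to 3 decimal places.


Convert rotational speed to rad/s:
  omega = 24 * 2 * pi / 60 = 2.5133 rad/s
Compute tip speed:
  v_tip = omega * R = 2.5133 * 40.3 = 101.285 m/s
Tip speed ratio:
  TSR = v_tip / v_wind = 101.285 / 12.1 = 8.371

8.371


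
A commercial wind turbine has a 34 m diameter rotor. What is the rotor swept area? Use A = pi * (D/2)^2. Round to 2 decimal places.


Compute the rotor radius:
  r = D / 2 = 34 / 2 = 17.0 m
Calculate swept area:
  A = pi * r^2 = pi * 17.0^2
  A = 907.92 m^2

907.92


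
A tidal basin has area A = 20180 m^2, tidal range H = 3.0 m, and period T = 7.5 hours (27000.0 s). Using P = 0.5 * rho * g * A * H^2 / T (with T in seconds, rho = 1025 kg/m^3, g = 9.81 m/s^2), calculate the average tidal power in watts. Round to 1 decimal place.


Convert period to seconds: T = 7.5 * 3600 = 27000.0 s
H^2 = 3.0^2 = 9.0
P = 0.5 * rho * g * A * H^2 / T
P = 0.5 * 1025 * 9.81 * 20180 * 9.0 / 27000.0
P = 33819.2 W

33819.2


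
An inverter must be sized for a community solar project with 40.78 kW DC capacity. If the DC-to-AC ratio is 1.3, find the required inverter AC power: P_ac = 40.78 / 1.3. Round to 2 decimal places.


The inverter AC capacity is determined by the DC/AC ratio.
Given: P_dc = 40.78 kW, DC/AC ratio = 1.3
P_ac = P_dc / ratio = 40.78 / 1.3
P_ac = 31.37 kW

31.37


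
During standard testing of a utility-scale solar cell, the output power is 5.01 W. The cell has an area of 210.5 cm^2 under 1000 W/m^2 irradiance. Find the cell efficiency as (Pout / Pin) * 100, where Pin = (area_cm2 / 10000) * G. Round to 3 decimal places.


First compute the input power:
  Pin = area_cm2 / 10000 * G = 210.5 / 10000 * 1000 = 21.05 W
Then compute efficiency:
  Efficiency = (Pout / Pin) * 100 = (5.01 / 21.05) * 100
  Efficiency = 23.800%

23.800


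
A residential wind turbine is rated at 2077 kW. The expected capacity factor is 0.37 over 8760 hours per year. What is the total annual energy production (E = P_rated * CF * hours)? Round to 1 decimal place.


Annual energy = rated_kW * capacity_factor * hours_per_year
Given: P_rated = 2077 kW, CF = 0.37, hours = 8760
E = 2077 * 0.37 * 8760
E = 6731972.4 kWh

6731972.4


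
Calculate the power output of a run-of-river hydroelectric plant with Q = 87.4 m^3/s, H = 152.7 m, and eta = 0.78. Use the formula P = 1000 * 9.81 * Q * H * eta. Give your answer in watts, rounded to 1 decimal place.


Apply the hydropower formula P = rho * g * Q * H * eta
rho * g = 1000 * 9.81 = 9810.0
P = 9810.0 * 87.4 * 152.7 * 0.78
P = 102120769.8 W

102120769.8


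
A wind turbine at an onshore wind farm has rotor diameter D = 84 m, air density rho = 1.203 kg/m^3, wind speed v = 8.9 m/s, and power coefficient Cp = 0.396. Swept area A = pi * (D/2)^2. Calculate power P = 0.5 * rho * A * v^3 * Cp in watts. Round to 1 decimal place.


Step 1 -- Compute swept area:
  A = pi * (D/2)^2 = pi * (84/2)^2 = 5541.77 m^2
Step 2 -- Apply wind power equation:
  P = 0.5 * rho * A * v^3 * Cp
  v^3 = 8.9^3 = 704.969
  P = 0.5 * 1.203 * 5541.77 * 704.969 * 0.396
  P = 930570.5 W

930570.5


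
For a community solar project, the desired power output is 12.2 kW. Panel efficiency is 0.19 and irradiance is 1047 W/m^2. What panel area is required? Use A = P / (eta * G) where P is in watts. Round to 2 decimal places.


Convert target power to watts: P = 12.2 * 1000 = 12200.0 W
Compute denominator: eta * G = 0.19 * 1047 = 198.93
Required area A = P / (eta * G) = 12200.0 / 198.93
A = 61.33 m^2

61.33


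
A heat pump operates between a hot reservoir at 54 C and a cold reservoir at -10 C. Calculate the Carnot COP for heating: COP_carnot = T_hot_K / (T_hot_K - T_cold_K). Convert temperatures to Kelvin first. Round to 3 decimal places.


Convert to Kelvin:
  T_hot = 54 + 273.15 = 327.15 K
  T_cold = -10 + 273.15 = 263.15 K
Apply Carnot COP formula:
  COP = T_hot_K / (T_hot_K - T_cold_K) = 327.15 / 64.0
  COP = 5.112

5.112


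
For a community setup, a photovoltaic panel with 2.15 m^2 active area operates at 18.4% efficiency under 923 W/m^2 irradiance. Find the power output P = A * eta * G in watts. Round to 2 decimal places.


Use the solar power formula P = A * eta * G.
Given: A = 2.15 m^2, eta = 0.184, G = 923 W/m^2
P = 2.15 * 0.184 * 923
P = 365.14 W

365.14


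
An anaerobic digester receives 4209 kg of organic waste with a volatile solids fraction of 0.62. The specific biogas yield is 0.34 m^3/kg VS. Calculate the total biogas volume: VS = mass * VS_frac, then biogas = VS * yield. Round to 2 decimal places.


Compute volatile solids:
  VS = mass * VS_fraction = 4209 * 0.62 = 2609.58 kg
Calculate biogas volume:
  Biogas = VS * specific_yield = 2609.58 * 0.34
  Biogas = 887.26 m^3

887.26


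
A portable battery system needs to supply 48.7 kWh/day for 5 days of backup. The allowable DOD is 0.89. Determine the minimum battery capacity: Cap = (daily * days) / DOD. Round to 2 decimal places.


Total energy needed = daily * days = 48.7 * 5 = 243.5 kWh
Account for depth of discharge:
  Cap = total_energy / DOD = 243.5 / 0.89
  Cap = 273.60 kWh

273.60


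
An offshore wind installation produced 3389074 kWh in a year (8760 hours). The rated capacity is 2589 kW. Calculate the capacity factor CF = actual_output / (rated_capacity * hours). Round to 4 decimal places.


Capacity factor = actual output / maximum possible output
Maximum possible = rated * hours = 2589 * 8760 = 22679640 kWh
CF = 3389074 / 22679640
CF = 0.1494

0.1494


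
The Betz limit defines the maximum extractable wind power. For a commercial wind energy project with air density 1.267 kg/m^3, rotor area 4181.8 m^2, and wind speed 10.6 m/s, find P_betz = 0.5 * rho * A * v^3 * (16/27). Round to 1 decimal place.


The Betz coefficient Cp_max = 16/27 = 0.5926
v^3 = 10.6^3 = 1191.016
P_betz = 0.5 * rho * A * v^3 * Cp_max
P_betz = 0.5 * 1.267 * 4181.8 * 1191.016 * 0.5926
P_betz = 1869750.6 W

1869750.6


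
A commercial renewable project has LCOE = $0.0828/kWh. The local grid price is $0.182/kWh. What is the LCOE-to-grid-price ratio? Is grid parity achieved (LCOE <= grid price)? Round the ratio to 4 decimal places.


Compare LCOE to grid price:
  LCOE = $0.0828/kWh, Grid price = $0.182/kWh
  Ratio = LCOE / grid_price = 0.0828 / 0.182 = 0.4549
  Grid parity achieved (ratio <= 1)? yes

0.4549


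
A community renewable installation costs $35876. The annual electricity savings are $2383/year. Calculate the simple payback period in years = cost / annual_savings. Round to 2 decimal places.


Simple payback period = initial cost / annual savings
Payback = 35876 / 2383
Payback = 15.05 years

15.05


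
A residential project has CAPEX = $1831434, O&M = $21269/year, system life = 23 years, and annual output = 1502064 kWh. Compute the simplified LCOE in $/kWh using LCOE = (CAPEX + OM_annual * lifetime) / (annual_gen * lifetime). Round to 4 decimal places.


Total cost = CAPEX + OM * lifetime = 1831434 + 21269 * 23 = 1831434 + 489187 = 2320621
Total generation = annual * lifetime = 1502064 * 23 = 34547472 kWh
LCOE = 2320621 / 34547472
LCOE = 0.0672 $/kWh

0.0672


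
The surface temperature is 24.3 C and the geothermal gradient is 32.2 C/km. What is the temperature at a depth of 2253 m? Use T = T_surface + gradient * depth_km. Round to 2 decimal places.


Convert depth to km: 2253 / 1000 = 2.253 km
Temperature increase = gradient * depth_km = 32.2 * 2.253 = 72.55 C
Temperature at depth = T_surface + delta_T = 24.3 + 72.55
T = 96.85 C

96.85


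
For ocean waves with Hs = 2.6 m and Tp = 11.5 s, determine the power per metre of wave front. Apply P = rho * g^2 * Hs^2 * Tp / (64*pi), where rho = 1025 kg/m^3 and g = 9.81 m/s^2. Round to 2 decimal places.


Apply wave power formula:
  g^2 = 9.81^2 = 96.2361
  Hs^2 = 2.6^2 = 6.76
  Numerator = rho * g^2 * Hs^2 * Tp = 1025 * 96.2361 * 6.76 * 11.5 = 7668429.27
  Denominator = 64 * pi = 201.0619
  P = 7668429.27 / 201.0619 = 38139.64 W/m

38139.64


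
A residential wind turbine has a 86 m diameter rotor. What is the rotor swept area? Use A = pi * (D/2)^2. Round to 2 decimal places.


Compute the rotor radius:
  r = D / 2 = 86 / 2 = 43.0 m
Calculate swept area:
  A = pi * r^2 = pi * 43.0^2
  A = 5808.80 m^2

5808.80


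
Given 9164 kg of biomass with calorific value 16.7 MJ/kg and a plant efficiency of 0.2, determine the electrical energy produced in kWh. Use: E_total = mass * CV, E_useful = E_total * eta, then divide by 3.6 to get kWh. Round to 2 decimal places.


Total energy = mass * CV = 9164 * 16.7 = 153038.8 MJ
Useful energy = total * eta = 153038.8 * 0.2 = 30607.76 MJ
Convert to kWh: 30607.76 / 3.6
Useful energy = 8502.16 kWh

8502.16


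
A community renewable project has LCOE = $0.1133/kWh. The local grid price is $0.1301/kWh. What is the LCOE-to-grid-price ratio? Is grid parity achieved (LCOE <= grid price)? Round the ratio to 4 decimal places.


Compare LCOE to grid price:
  LCOE = $0.1133/kWh, Grid price = $0.1301/kWh
  Ratio = LCOE / grid_price = 0.1133 / 0.1301 = 0.8709
  Grid parity achieved (ratio <= 1)? yes

0.8709


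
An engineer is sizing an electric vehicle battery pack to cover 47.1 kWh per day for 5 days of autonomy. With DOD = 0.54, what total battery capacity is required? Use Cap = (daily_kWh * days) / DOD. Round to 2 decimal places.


Total energy needed = daily * days = 47.1 * 5 = 235.5 kWh
Account for depth of discharge:
  Cap = total_energy / DOD = 235.5 / 0.54
  Cap = 436.11 kWh

436.11


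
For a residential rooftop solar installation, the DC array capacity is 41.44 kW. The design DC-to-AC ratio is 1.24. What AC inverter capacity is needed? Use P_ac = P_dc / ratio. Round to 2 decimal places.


The inverter AC capacity is determined by the DC/AC ratio.
Given: P_dc = 41.44 kW, DC/AC ratio = 1.24
P_ac = P_dc / ratio = 41.44 / 1.24
P_ac = 33.42 kW

33.42


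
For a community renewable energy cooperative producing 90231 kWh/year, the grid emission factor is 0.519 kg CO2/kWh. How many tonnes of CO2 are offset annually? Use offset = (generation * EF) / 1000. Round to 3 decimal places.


CO2 offset in kg = generation * emission_factor
CO2 offset = 90231 * 0.519 = 46829.89 kg
Convert to tonnes:
  CO2 offset = 46829.89 / 1000 = 46.830 tonnes

46.830


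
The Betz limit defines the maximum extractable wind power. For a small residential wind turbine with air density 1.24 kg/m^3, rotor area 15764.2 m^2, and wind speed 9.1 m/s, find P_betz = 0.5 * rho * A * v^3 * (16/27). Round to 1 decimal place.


The Betz coefficient Cp_max = 16/27 = 0.5926
v^3 = 9.1^3 = 753.571
P_betz = 0.5 * rho * A * v^3 * Cp_max
P_betz = 0.5 * 1.24 * 15764.2 * 753.571 * 0.5926
P_betz = 4364595.7 W

4364595.7


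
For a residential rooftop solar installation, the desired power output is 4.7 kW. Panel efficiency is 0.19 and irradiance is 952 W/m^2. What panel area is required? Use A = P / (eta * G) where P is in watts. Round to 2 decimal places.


Convert target power to watts: P = 4.7 * 1000 = 4700.0 W
Compute denominator: eta * G = 0.19 * 952 = 180.88
Required area A = P / (eta * G) = 4700.0 / 180.88
A = 25.98 m^2

25.98


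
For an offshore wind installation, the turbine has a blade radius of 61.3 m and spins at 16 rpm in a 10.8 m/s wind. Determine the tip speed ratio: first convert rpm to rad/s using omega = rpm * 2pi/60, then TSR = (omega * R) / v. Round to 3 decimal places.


Convert rotational speed to rad/s:
  omega = 16 * 2 * pi / 60 = 1.6755 rad/s
Compute tip speed:
  v_tip = omega * R = 1.6755 * 61.3 = 102.709 m/s
Tip speed ratio:
  TSR = v_tip / v_wind = 102.709 / 10.8 = 9.510

9.510


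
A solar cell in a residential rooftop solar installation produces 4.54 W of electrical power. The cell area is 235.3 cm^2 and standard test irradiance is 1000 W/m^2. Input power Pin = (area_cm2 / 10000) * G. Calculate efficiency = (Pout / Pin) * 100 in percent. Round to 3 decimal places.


First compute the input power:
  Pin = area_cm2 / 10000 * G = 235.3 / 10000 * 1000 = 23.53 W
Then compute efficiency:
  Efficiency = (Pout / Pin) * 100 = (4.54 / 23.53) * 100
  Efficiency = 19.295%

19.295


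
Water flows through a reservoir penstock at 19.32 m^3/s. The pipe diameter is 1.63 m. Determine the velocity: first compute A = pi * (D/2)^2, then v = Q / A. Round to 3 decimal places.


Compute pipe cross-sectional area:
  A = pi * (D/2)^2 = pi * (1.63/2)^2 = 2.0867 m^2
Calculate velocity:
  v = Q / A = 19.32 / 2.0867
  v = 9.259 m/s

9.259


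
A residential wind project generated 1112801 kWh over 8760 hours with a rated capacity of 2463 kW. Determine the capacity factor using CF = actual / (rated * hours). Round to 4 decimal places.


Capacity factor = actual output / maximum possible output
Maximum possible = rated * hours = 2463 * 8760 = 21575880 kWh
CF = 1112801 / 21575880
CF = 0.0516

0.0516


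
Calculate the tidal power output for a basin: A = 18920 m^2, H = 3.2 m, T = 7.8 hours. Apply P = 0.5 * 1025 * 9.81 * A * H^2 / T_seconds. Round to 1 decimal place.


Convert period to seconds: T = 7.8 * 3600 = 28080.0 s
H^2 = 3.2^2 = 10.24
P = 0.5 * rho * g * A * H^2 / T
P = 0.5 * 1025 * 9.81 * 18920 * 10.24 / 28080.0
P = 34688.6 W

34688.6


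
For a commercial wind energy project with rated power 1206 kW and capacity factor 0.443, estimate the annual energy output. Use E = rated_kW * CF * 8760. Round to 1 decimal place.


Annual energy = rated_kW * capacity_factor * hours_per_year
Given: P_rated = 1206 kW, CF = 0.443, hours = 8760
E = 1206 * 0.443 * 8760
E = 4680100.1 kWh

4680100.1


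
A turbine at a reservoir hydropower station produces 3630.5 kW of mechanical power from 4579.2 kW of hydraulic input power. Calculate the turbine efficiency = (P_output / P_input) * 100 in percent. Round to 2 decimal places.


Turbine efficiency = (output power / input power) * 100
eta = (3630.5 / 4579.2) * 100
eta = 79.28%

79.28


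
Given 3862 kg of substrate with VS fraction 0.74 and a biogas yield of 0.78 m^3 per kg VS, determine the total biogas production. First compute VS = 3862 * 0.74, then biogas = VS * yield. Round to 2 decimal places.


Compute volatile solids:
  VS = mass * VS_fraction = 3862 * 0.74 = 2857.88 kg
Calculate biogas volume:
  Biogas = VS * specific_yield = 2857.88 * 0.78
  Biogas = 2229.15 m^3

2229.15


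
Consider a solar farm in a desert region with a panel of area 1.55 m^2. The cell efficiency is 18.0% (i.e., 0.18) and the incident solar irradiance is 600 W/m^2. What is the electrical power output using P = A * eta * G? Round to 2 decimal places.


Use the solar power formula P = A * eta * G.
Given: A = 1.55 m^2, eta = 0.18, G = 600 W/m^2
P = 1.55 * 0.18 * 600
P = 167.40 W

167.40


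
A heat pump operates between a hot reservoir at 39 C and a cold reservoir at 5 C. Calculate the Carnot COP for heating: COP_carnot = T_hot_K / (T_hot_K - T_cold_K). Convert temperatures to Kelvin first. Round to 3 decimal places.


Convert to Kelvin:
  T_hot = 39 + 273.15 = 312.15 K
  T_cold = 5 + 273.15 = 278.15 K
Apply Carnot COP formula:
  COP = T_hot_K / (T_hot_K - T_cold_K) = 312.15 / 34.0
  COP = 9.181

9.181


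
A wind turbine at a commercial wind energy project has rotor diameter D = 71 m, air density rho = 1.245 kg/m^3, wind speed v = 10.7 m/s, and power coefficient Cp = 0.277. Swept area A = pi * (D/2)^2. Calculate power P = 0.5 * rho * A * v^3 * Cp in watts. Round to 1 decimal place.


Step 1 -- Compute swept area:
  A = pi * (D/2)^2 = pi * (71/2)^2 = 3959.19 m^2
Step 2 -- Apply wind power equation:
  P = 0.5 * rho * A * v^3 * Cp
  v^3 = 10.7^3 = 1225.043
  P = 0.5 * 1.245 * 3959.19 * 1225.043 * 0.277
  P = 836328.8 W

836328.8
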